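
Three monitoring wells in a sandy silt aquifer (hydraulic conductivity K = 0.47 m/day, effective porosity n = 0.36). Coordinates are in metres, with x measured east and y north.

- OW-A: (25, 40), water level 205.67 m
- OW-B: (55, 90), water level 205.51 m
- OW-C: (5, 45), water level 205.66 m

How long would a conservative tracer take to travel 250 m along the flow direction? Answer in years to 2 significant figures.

170 years

Taking OW-A as reference: OW-B−OW-A = (30, 50, -0.16); OW-C−OW-A = (-20, 5, -0.01).
Solve a·Δx + b·Δy = Δh: det = 30·5 − (-20)·50 = 1150.
∂h/∂x = [(-0.16)·5 − (-0.01)·50] / 1150 = -0.0002609
∂h/∂y = [30·(-0.01) − (-20)·(-0.16)] / 1150 = -0.003043
|∇h| = √(-0.0002609² + -0.003043²) = 0.003054
Seepage velocity v = K·i/n = 0.47 × 0.003054 / 0.36 = 0.003987 m/day.
t = 250 / 0.003987 = 6.27e+04 days = 172 years.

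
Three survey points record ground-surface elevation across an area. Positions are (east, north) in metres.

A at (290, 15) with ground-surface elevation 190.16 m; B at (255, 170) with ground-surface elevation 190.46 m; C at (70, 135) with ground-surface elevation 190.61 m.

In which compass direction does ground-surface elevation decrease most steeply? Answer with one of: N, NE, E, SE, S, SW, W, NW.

With z = a·x + b·y + c and A as origin, the differences give:
  (-35)·a + 155·b = +0.30
  (-220)·a + 120·b = +0.45
Eliminate b (×120 and ×155, subtract): 29900·a = -33.750 → a = ∂z/∂x = -0.001129
Back-substitute: b = ∂z/∂y = +0.001681.
Steepest decrease is along −∇f = (+0.001129 E, -0.001681 N) → southeast.

SE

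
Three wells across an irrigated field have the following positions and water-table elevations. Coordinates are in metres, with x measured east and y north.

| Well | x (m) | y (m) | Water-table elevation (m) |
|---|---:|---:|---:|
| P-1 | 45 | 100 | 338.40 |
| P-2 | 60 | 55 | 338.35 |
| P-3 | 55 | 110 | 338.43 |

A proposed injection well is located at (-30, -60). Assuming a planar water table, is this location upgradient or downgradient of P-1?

downgradient

Taking P-1 as reference: P-2−P-1 = (15, -45, -0.05); P-3−P-1 = (10, 10, +0.03).
Determinant of the coordinate differences = 15·10 − 10·(-45) = 600.
∂h/∂x = [(-0.05)·10 − (+0.03)·(-45)] / 600 = +0.001417
∂h/∂y = [15·(+0.03) − 10·(-0.05)] / 600 = +0.001583
Head at (-30, -60) = 338.40 + (+0.001417)·(-75) + (+0.001583)·(-160) = 338.04 m.
That is lower than the 338.40 m at P-1, so the point is downgradient.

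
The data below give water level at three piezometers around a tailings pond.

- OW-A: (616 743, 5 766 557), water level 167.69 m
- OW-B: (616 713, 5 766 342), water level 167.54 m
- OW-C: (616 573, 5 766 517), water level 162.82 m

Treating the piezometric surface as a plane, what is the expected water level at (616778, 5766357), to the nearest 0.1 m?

Taking OW-A as reference: OW-B−OW-A = (-30, -215, -0.15); OW-C−OW-A = (-170, -40, -4.87).
Determinant of the coordinate differences = (-30)·(-40) − (-170)·(-215) = -35350.
∂h/∂x = [(-0.15)·(-40) − (-4.87)·(-215)] / -35350 = +0.02945
∂h/∂y = [(-30)·(-4.87) − (-170)·(-0.15)] / -35350 = -0.003412
h(616778, 5766357) = 167.69 + (+0.02945)·(35) + (-0.003412)·(-200) = 167.69 +1.031 +0.682 = 169.403 m.

169.4 m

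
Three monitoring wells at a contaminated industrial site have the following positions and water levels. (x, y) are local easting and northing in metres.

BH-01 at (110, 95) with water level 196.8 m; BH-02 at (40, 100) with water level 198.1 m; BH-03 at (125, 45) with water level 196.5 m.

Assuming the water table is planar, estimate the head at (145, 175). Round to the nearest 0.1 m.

196.2 m

Taking BH-01 as reference: BH-02−BH-01 = (-70, 5, +1.3); BH-03−BH-01 = (15, -50, -0.3).
Determinant of the coordinate differences = (-70)·(-50) − 15·5 = 3425.
∂h/∂x = [(+1.3)·(-50) − (-0.3)·5] / 3425 = -0.01854
∂h/∂y = [(-70)·(-0.3) − 15·(+1.3)] / 3425 = +0.0004380
h(145, 175) = 196.8 + (-0.01854)·(35) + (+0.0004380)·(80) = 196.8 -0.649 +0.035 = 196.186 m.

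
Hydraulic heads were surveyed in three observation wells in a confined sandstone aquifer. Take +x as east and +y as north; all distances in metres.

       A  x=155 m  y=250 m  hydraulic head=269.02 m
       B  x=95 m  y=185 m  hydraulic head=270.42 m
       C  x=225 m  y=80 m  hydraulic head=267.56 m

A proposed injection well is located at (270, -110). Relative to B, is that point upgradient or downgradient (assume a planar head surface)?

downgradient

Differences from A: to B (Δx, Δy, Δh) = (-60, -65, +1.40); to C = (70, -170, -1.46).
Solve a·Δx + b·Δy = Δh: det = (-60)·(-170) − 70·(-65) = 14750.
∂h/∂x = [(+1.40)·(-170) − (-1.46)·(-65)] / 14750 = -0.02257
∂h/∂y = [(-60)·(-1.46) − 70·(+1.40)] / 14750 = -0.0007051
Head at (270, -110) = 269.02 + (-0.02257)·(115) + (-0.0007051)·(-360) = 266.68 m.
That is lower than the 270.42 m at B, so the point is downgradient.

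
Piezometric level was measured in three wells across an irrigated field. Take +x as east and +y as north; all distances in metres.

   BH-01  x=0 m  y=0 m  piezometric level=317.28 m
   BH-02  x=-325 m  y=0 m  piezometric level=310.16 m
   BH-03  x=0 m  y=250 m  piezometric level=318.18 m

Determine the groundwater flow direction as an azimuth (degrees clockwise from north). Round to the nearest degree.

∂h/∂x = (310.16 − 317.28) / (-325 − 0) = +0.02191
∂h/∂y = (318.18 − 317.28) / (250 − 0) = +0.003600
Flow direction (−∇h) has components (-0.02191 E, -0.003600 N).
Azimuth = atan2(E, N) = atan2(-0.02191, -0.003600) = 260.7° ≈ 261°.

261°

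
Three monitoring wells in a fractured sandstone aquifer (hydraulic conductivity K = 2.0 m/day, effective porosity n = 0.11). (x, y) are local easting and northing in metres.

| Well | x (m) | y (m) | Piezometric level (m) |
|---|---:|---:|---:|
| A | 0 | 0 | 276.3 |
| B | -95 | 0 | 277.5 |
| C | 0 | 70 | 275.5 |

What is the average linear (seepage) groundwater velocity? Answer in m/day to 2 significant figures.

0.31 m/day

∂h/∂x = (277.5 − 276.3) / (-95 − 0) = -0.01263
∂h/∂y = (275.5 − 276.3) / (70 − 0) = -0.01143
|∇h| = √(-0.01263² + -0.01143²) = 0.01703
Seepage velocity v = K·i/n = 2.0 × 0.01703 / 0.11 = 0.3096 m/day.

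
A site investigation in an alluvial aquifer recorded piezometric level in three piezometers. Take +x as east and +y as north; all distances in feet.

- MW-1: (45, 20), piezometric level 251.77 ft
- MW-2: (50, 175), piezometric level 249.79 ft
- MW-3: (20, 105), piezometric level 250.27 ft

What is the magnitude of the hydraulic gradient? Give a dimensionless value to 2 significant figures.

0.020

Differences from MW-1: to MW-2 (Δx, Δy, Δh) = (5, 155, -1.98); to MW-3 = (-25, 85, -1.50).
Determinant of the coordinate differences = 5·85 − (-25)·155 = 4300.
∂h/∂x = [(-1.98)·85 − (-1.50)·155] / 4300 = +0.01493
∂h/∂y = [5·(-1.50) − (-25)·(-1.98)] / 4300 = -0.01326
|∇h| = √(0.01493² + -0.01326²) = 0.01997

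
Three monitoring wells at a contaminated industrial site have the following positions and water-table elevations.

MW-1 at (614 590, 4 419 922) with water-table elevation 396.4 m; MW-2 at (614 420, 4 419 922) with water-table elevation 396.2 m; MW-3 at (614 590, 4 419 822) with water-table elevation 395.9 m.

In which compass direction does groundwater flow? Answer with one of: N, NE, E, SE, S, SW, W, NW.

S

∂h/∂x = (396.2 − 396.4) / (614420 − 614590) = +0.001176
∂h/∂y = (395.9 − 396.4) / (4419822 − 4419922) = +0.005000
Flow = −∇h = (-0.001176 east, -0.005000 north), which points south.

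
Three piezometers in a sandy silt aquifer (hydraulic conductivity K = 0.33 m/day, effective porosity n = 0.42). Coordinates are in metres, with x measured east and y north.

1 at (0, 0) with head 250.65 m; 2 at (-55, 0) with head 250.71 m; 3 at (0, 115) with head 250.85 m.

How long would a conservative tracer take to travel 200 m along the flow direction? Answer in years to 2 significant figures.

∂h/∂x = (250.71 − 250.65) / (-55 − 0) = -0.001091
∂h/∂y = (250.85 − 250.65) / (115 − 0) = +0.001739
|∇h| = √(-0.001091² + 0.001739²) = 0.002053
Seepage velocity v = K·i/n = 0.33 × 0.002053 / 0.42 = 0.001613 m/day.
t = 200 / 0.001613 = 1.24e+05 days = 339 years.

340 years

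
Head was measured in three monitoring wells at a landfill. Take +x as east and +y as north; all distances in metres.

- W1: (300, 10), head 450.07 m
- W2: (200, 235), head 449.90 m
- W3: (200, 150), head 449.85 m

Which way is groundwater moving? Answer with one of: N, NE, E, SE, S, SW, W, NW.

W

Taking W1 as reference: W2−W1 = (-100, 225, -0.17); W3−W1 = (-100, 140, -0.22).
Determinant of the coordinate differences = (-100)·140 − (-100)·225 = 8500.
∂h/∂x = [(-0.17)·140 − (-0.22)·225] / 8500 = +0.003024
∂h/∂y = [(-100)·(-0.22) − (-100)·(-0.17)] / 8500 = +0.0005882
Flow = −∇h = (-0.003024 east, -0.0005882 north), which points west.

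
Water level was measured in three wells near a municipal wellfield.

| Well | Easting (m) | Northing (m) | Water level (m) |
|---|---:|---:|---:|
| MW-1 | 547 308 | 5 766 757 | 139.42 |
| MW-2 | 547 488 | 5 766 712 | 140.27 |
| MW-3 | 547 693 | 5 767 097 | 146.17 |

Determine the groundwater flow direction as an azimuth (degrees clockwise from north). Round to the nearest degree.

Taking MW-1 as reference: MW-2−MW-1 = (180, -45, +0.85); MW-3−MW-1 = (385, 340, +6.75).
Determinant of the coordinate differences = 180·340 − 385·(-45) = 78525.
∂h/∂x = [(+0.85)·340 − (+6.75)·(-45)] / 78525 = +0.007549
∂h/∂y = [180·(+6.75) − 385·(+0.85)] / 78525 = +0.01131
Flow direction (−∇h) has components (-0.007549 E, -0.01131 N).
Azimuth = atan2(E, N) = atan2(-0.007549, -0.01131) = 213.7° ≈ 214°.

214°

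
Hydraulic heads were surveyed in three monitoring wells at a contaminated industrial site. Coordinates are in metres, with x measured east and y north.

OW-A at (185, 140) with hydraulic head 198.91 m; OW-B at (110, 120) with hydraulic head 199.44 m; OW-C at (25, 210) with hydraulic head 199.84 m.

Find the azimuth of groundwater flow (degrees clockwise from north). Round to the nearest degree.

075°

Differences from OW-A: to OW-B (Δx, Δy, Δh) = (-75, -20, +0.53); to OW-C = (-160, 70, +0.93).
Solve a·Δx + b·Δy = Δh: det = (-75)·70 − (-160)·(-20) = -8450.
∂h/∂x = [(+0.53)·70 − (+0.93)·(-20)] / -8450 = -0.006592
∂h/∂y = [(-75)·(+0.93) − (-160)·(+0.53)] / -8450 = -0.001781
Flow direction (−∇h) has components (+0.006592 E, +0.001781 N).
Azimuth = atan2(E, N) = atan2(+0.006592, +0.001781) = 74.9° ≈ 075°.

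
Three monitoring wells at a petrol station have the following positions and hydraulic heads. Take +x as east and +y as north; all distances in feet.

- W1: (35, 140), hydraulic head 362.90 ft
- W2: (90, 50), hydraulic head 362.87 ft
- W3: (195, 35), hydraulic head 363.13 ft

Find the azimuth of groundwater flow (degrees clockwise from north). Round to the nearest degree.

234°

With h = a·x + b·y + c and W1 as origin, the differences give:
  55·a + (-90)·b = -0.03
  160·a + (-105)·b = +0.23
Eliminate b (×(-105) and ×(-90), subtract): 8625·a = 23.850 → a = ∂h/∂x = +0.002765
Back-substitute: b = ∂h/∂y = +0.002023.
Flow direction (−∇h) has components (-0.002765 E, -0.002023 N).
Azimuth = atan2(E, N) = atan2(-0.002765, -0.002023) = 233.8° ≈ 234°.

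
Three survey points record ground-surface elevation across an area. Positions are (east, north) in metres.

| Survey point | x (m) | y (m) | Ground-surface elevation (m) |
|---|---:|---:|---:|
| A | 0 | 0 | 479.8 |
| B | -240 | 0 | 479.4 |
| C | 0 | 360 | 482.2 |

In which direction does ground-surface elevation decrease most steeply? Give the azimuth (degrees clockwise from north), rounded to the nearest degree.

∂z/∂x = (479.4 − 479.8) / (-240 − 0) = +0.001667
∂z/∂y = (482.2 − 479.8) / (360 − 0) = +0.006667
Steepest decrease is along −∇f: components (-0.001667 E, -0.006667 N).
Azimuth = atan2(-0.001667, -0.006667) = 194.0° ≈ 194°.

194°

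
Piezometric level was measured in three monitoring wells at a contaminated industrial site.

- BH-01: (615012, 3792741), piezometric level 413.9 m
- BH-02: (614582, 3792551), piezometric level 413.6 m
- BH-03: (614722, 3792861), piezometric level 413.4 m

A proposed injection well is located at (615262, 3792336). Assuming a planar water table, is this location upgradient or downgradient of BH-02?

Three-point gradient (reference BH-01): Δ to BH-02 = (-430, -190, -0.3), Δ to BH-03 = (-290, 120, -0.5).
∂h/∂x = +0.001228, ∂h/∂y = -0.001200 (det = -106700).
Head at (615262, 3792336) = 413.9 + (+0.001228)·(250) + (-0.001200)·(-405) = 414.69 m.
That is higher than the 413.6 m at BH-02, so the point is upgradient.

upgradient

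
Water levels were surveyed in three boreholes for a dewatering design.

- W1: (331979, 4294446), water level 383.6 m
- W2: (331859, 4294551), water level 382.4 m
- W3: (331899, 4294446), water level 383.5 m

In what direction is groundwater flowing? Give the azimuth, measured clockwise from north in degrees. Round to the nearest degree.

353°

Differences from W1: to W2 (Δx, Δy, Δh) = (-120, 105, -1.2); to W3 = (-80, 0, -0.1).
Determinant of the coordinate differences = (-120)·0 − (-80)·105 = 8400.
∂h/∂x = [(-1.2)·0 − (-0.1)·105] / 8400 = +0.001250
∂h/∂y = [(-120)·(-0.1) − (-80)·(-1.2)] / 8400 = -0.01000
Flow direction (−∇h) has components (-0.001250 E, +0.01000 N).
Azimuth = atan2(E, N) = atan2(-0.001250, +0.01000) = 352.9° ≈ 353°.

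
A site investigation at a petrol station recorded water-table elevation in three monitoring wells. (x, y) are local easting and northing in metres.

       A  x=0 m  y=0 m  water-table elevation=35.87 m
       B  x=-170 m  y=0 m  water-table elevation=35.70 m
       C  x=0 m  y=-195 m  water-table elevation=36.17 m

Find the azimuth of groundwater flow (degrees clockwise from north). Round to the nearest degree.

327°

∂h/∂x = (35.70 − 35.87) / (-170 − 0) = +0.0010000
∂h/∂y = (36.17 − 35.87) / (-195 − 0) = -0.001538
Flow direction (−∇h) has components (-0.0010000 E, +0.001538 N).
Azimuth = atan2(E, N) = atan2(-0.0010000, +0.001538) = 327.0° ≈ 327°.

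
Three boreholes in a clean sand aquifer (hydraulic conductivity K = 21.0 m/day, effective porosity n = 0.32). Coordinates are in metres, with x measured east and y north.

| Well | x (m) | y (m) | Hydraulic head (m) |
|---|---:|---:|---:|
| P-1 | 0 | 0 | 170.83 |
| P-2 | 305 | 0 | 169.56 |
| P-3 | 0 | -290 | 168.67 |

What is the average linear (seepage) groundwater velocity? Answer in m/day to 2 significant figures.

∂h/∂x = (169.56 − 170.83) / (305 − 0) = -0.004164
∂h/∂y = (168.67 − 170.83) / (-290 − 0) = +0.007448
|∇h| = √(-0.004164² + 0.007448²) = 0.008533
Seepage velocity v = K·i/n = 21.0 × 0.008533 / 0.32 = 0.56 m/day.

0.56 m/day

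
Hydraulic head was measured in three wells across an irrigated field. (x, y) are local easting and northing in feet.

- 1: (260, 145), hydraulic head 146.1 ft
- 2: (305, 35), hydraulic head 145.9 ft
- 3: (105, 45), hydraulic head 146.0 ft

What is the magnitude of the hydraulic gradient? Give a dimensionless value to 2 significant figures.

Three-point gradient (reference 1): Δ to 2 = (45, -110, -0.2), Δ to 3 = (-155, -100, -0.1).
∂h/∂x = -0.0004176, ∂h/∂y = +0.001647 (det = -21550).
|∇h| = √(-0.0004176² + 0.001647²) = 0.001699

0.0017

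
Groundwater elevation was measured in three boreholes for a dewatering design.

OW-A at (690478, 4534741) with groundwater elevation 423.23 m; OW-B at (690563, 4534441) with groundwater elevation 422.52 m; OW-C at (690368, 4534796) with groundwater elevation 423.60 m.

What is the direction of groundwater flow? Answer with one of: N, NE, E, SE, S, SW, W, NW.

Taking OW-A as reference: OW-B−OW-A = (85, -300, -0.71); OW-C−OW-A = (-110, 55, +0.37).
Solve a·Δx + b·Δy = Δh: det = 85·55 − (-110)·(-300) = -28325.
∂h/∂x = [(-0.71)·55 − (+0.37)·(-300)] / -28325 = -0.002540
∂h/∂y = [85·(+0.37) − (-110)·(-0.71)] / -28325 = +0.001647
Flow = −∇h = (+0.002540 east, -0.001647 north), which points southeast.

SE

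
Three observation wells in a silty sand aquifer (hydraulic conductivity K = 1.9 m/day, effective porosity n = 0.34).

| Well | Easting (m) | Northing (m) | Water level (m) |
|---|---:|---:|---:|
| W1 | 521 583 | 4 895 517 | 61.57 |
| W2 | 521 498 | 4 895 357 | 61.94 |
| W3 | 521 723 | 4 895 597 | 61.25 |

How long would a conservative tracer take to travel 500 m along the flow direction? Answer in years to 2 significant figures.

Differences from W1: to W2 (Δx, Δy, Δh) = (-85, -160, +0.37); to W3 = (140, 80, -0.32).
Solve a·Δx + b·Δy = Δh: det = (-85)·80 − 140·(-160) = 15600.
∂h/∂x = [(+0.37)·80 − (-0.32)·(-160)] / 15600 = -0.001385
∂h/∂y = [(-85)·(-0.32) − 140·(+0.37)] / 15600 = -0.001577
|∇h| = √(-0.001385² + -0.001577²) = 0.002099
Seepage velocity v = K·i/n = 1.9 × 0.002099 / 0.34 = 0.01173 m/day.
t = 500 / 0.01173 = 4.263e+04 days = 117 years.

120 years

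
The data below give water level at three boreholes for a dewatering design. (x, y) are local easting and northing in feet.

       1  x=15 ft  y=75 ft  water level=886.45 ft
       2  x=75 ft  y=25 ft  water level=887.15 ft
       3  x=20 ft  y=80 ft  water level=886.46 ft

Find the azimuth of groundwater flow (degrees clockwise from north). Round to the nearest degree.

306°

With h = a·x + b·y + c and 1 as origin, the differences give:
  60·a + (-50)·b = +0.70
  5·a + 5·b = +0.01
Eliminate b (×5 and ×(-50), subtract): 550·a = 4.000 → a = ∂h/∂x = +0.007273
Back-substitute: b = ∂h/∂y = -0.005273.
Flow direction (−∇h) has components (-0.007273 E, +0.005273 N).
Azimuth = atan2(E, N) = atan2(-0.007273, +0.005273) = 305.9° ≈ 306°.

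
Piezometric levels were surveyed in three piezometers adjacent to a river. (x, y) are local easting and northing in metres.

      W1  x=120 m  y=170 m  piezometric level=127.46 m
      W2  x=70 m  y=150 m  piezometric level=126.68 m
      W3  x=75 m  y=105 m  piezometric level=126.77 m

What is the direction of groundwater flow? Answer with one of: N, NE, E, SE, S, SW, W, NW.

W

With h = a·x + b·y + c and W1 as origin, the differences give:
  (-50)·a + (-20)·b = -0.78
  (-45)·a + (-65)·b = -0.69
Eliminate b (×(-65) and ×(-20), subtract): 2350·a = 36.900 → a = ∂h/∂x = +0.01570
Back-substitute: b = ∂h/∂y = -0.0002553.
Flow = −∇h = (-0.01570 east, +0.0002553 north), which points west.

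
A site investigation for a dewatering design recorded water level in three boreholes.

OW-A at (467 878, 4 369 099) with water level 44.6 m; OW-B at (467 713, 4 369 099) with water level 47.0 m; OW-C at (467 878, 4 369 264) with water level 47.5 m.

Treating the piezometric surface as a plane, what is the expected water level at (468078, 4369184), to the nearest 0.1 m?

43.2 m

∂h/∂x = (47.0 − 44.6) / (467713 − 467878) = -0.01455
∂h/∂y = (47.5 − 44.6) / (4369264 − 4369099) = +0.01758
h(468078, 4369184) = 44.6 + (-0.01455)·(200) + (+0.01758)·(85) = 44.6 -2.909 +1.494 = 43.185 m.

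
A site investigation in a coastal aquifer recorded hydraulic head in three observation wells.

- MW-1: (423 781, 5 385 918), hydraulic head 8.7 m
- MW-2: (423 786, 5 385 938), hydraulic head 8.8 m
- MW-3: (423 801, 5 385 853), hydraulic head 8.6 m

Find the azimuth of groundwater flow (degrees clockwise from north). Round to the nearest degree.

With h = a·x + b·y + c and MW-1 as origin, the differences give:
  5·a + 20·b = +0.1
  20·a + (-65)·b = -0.1
Eliminate b (×(-65) and ×20, subtract): -725·a = -4.50 → a = ∂h/∂x = +0.006207
Back-substitute: b = ∂h/∂y = +0.003448.
Flow direction (−∇h) has components (-0.006207 E, -0.003448 N).
Azimuth = atan2(E, N) = atan2(-0.006207, -0.003448) = 240.9° ≈ 241°.

241°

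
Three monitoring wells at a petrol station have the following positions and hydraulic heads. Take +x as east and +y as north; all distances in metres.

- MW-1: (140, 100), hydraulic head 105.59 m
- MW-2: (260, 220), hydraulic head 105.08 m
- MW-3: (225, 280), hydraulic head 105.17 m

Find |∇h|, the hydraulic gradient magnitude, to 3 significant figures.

Taking MW-1 as reference: MW-2−MW-1 = (120, 120, -0.51); MW-3−MW-1 = (85, 180, -0.42).
Determinant of the coordinate differences = 120·180 − 85·120 = 11400.
∂h/∂x = [(-0.51)·180 − (-0.42)·120] / 11400 = -0.003632
∂h/∂y = [120·(-0.42) − 85·(-0.51)] / 11400 = -0.0006184
|∇h| = √(-0.003632² + -0.0006184²) = 0.003684

0.00368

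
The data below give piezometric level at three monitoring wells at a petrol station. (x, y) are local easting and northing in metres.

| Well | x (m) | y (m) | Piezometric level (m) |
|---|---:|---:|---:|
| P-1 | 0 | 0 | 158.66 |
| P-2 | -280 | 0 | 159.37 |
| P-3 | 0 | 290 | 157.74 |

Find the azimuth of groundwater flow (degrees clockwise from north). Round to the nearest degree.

039°

∂h/∂x = (159.37 − 158.66) / (-280 − 0) = -0.002536
∂h/∂y = (157.74 − 158.66) / (290 − 0) = -0.003172
Flow direction (−∇h) has components (+0.002536 E, +0.003172 N).
Azimuth = atan2(E, N) = atan2(+0.002536, +0.003172) = 38.6° ≈ 039°.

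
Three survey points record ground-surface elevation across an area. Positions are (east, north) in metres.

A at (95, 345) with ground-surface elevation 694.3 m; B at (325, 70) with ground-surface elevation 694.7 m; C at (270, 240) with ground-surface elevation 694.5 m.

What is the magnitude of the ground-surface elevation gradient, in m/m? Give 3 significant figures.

Three-point gradient (reference A): Δ to B = (230, -275, +0.4), Δ to C = (175, -105, +0.2).
∂z/∂x = +0.0005422, ∂z/∂y = -0.001001 (det = 23975).
|∇f| = √(0.0005422² + -0.001001²) = 0.001138 m/m

0.00114 m/m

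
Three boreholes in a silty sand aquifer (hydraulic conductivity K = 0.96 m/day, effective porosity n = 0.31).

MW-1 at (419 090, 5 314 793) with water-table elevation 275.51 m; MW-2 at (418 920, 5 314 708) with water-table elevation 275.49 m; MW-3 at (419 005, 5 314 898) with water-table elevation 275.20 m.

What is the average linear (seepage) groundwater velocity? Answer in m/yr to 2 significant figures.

2.6 m/yr

With h = a·x + b·y + c and MW-1 as origin, the differences give:
  (-170)·a + (-85)·b = -0.02
  (-85)·a + 105·b = -0.31
Eliminate b (×105 and ×(-85), subtract): -25075·a = -28.450 → a = ∂h/∂x = +0.001135
Back-substitute: b = ∂h/∂y = -0.002034.
|∇h| = √(0.001135² + -0.002034²) = 0.002329
Seepage velocity v = K·i/n = 0.96 × 0.002329 / 0.31 = 0.007212 m/day = 2.634 m/yr.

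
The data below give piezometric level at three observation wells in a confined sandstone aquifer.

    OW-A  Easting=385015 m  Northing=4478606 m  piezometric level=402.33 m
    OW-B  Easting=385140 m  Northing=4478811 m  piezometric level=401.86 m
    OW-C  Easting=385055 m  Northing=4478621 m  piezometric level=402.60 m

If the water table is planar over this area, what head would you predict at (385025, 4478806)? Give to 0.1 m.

Taking OW-A as reference: OW-B−OW-A = (125, 205, -0.47); OW-C−OW-A = (40, 15, +0.27).
Determinant of the coordinate differences = 125·15 − 40·205 = -6325.
∂h/∂x = [(-0.47)·15 − (+0.27)·205] / -6325 = +0.009866
∂h/∂y = [125·(+0.27) − 40·(-0.47)] / -6325 = -0.008308
h(385025, 4478806) = 402.33 + (+0.009866)·(10) + (-0.008308)·(200) = 402.33 +0.099 -1.662 = 400.767 m.

400.8 m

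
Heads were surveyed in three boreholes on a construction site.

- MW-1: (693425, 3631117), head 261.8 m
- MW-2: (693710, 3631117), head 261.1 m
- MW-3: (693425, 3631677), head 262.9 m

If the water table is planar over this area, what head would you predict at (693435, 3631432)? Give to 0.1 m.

∂h/∂x = (261.1 − 261.8) / (693710 − 693425) = -0.002456
∂h/∂y = (262.9 − 261.8) / (3631677 − 3631117) = +0.001964
h(693435, 3631432) = 261.8 + (-0.002456)·(10) + (+0.001964)·(315) = 261.8 -0.025 +0.619 = 262.394 m.

262.4 m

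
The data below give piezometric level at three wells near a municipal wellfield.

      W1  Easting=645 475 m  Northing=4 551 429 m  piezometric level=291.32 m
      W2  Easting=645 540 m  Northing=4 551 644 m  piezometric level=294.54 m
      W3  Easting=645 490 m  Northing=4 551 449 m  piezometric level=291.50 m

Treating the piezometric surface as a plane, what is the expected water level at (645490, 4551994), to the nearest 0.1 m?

301.9 m

With h = a·x + b·y + c and W1 as origin, the differences give:
  65·a + 215·b = +3.22
  15·a + 20·b = +0.18
Eliminate b (×20 and ×215, subtract): -1925·a = 25.700 → a = ∂h/∂x = -0.01335
Back-substitute: b = ∂h/∂y = +0.01901.
h(645490, 4551994) = 291.32 + (-0.01335)·(15) + (+0.01901)·(565) = 291.32 -0.200 +10.742 = 301.862 m.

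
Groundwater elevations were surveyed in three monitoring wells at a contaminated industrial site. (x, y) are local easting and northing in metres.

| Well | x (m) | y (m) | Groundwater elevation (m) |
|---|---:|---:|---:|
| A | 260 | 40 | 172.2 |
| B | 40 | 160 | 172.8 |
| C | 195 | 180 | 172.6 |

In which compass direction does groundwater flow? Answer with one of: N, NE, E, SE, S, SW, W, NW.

Differences from A: to B (Δx, Δy, Δh) = (-220, 120, +0.6); to C = (-65, 140, +0.4).
Solve a·Δx + b·Δy = Δh: det = (-220)·140 − (-65)·120 = -23000.
∂h/∂x = [(+0.6)·140 − (+0.4)·120] / -23000 = -0.001565
∂h/∂y = [(-220)·(+0.4) − (-65)·(+0.6)] / -23000 = +0.002130
Flow = −∇h = (+0.001565 east, -0.002130 north), which points southeast.

SE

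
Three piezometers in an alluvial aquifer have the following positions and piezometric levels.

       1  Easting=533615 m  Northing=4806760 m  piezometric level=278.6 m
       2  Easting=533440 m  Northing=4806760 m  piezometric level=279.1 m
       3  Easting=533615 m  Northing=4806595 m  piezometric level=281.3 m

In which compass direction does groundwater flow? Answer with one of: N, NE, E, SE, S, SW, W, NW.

N

∂h/∂x = (279.1 − 278.6) / (533440 − 533615) = -0.002857
∂h/∂y = (281.3 − 278.6) / (4806595 − 4806760) = -0.01636
Flow = −∇h = (+0.002857 east, +0.01636 north), which points north.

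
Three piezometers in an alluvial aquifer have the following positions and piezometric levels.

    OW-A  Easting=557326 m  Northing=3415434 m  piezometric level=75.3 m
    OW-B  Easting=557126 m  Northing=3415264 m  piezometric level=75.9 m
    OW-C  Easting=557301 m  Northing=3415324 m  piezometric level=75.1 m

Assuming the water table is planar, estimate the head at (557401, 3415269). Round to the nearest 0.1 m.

74.4 m

Taking OW-A as reference: OW-B−OW-A = (-200, -170, +0.6); OW-C−OW-A = (-25, -110, -0.2).
Determinant of the coordinate differences = (-200)·(-110) − (-25)·(-170) = 17750.
∂h/∂x = [(+0.6)·(-110) − (-0.2)·(-170)] / 17750 = -0.005634
∂h/∂y = [(-200)·(-0.2) − (-25)·(+0.6)] / 17750 = +0.003099
h(557401, 3415269) = 75.3 + (-0.005634)·(75) + (+0.003099)·(-165) = 75.3 -0.423 -0.511 = 74.366 m.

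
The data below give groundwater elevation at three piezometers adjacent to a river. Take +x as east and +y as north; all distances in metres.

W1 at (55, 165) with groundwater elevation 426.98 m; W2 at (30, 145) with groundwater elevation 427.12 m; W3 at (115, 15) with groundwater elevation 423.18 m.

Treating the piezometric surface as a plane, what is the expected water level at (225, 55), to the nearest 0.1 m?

With h = a·x + b·y + c and W1 as origin, the differences give:
  (-25)·a + (-20)·b = +0.14
  60·a + (-150)·b = -3.80
Eliminate b (×(-150) and ×(-20), subtract): 4950·a = -97.000 → a = ∂h/∂x = -0.01960
Back-substitute: b = ∂h/∂y = +0.01749.
h(225, 55) = 426.98 + (-0.01960)·(170) + (+0.01749)·(-110) = 426.98 -3.331 -1.924 = 421.724 m.

421.7 m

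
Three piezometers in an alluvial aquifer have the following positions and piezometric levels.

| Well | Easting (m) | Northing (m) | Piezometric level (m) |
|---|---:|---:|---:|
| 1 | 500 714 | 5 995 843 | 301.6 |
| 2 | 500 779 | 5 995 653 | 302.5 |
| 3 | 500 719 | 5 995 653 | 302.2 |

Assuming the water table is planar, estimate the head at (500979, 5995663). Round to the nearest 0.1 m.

Taking 1 as reference: 2−1 = (65, -190, +0.9); 3−1 = (5, -190, +0.6).
Determinant of the coordinate differences = 65·(-190) − 5·(-190) = -11400.
∂h/∂x = [(+0.9)·(-190) − (+0.6)·(-190)] / -11400 = +0.005000
∂h/∂y = [65·(+0.6) − 5·(+0.9)] / -11400 = -0.003026
h(500979, 5995663) = 301.6 + (+0.005000)·(265) + (-0.003026)·(-180) = 301.6 +1.325 +0.545 = 303.470 m.

303.5 m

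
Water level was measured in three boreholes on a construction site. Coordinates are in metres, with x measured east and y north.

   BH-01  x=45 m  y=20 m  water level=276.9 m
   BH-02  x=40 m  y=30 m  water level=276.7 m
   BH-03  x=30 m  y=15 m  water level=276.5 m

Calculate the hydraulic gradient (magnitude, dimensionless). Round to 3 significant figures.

0.0291

Three-point gradient (reference BH-01): Δ to BH-02 = (-5, 10, -0.2), Δ to BH-03 = (-15, -5, -0.4).
∂h/∂x = +0.02857, ∂h/∂y = -0.005714 (det = 175).
|∇h| = √(0.02857² + -0.005714²) = 0.02914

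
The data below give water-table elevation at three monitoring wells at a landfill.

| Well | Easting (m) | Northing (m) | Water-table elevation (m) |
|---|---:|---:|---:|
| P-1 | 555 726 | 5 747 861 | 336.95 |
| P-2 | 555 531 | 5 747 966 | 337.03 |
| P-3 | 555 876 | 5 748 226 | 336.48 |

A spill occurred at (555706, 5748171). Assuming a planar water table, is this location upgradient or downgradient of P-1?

Taking P-1 as reference: P-2−P-1 = (-195, 105, +0.08); P-3−P-1 = (150, 365, -0.47).
Determinant of the coordinate differences = (-195)·365 − 150·105 = -86925.
∂h/∂x = [(+0.08)·365 − (-0.47)·105] / -86925 = -0.0009037
∂h/∂y = [(-195)·(-0.47) − 150·(+0.08)] / -86925 = -0.0009163
Head at (555706, 5748171) = 336.95 + (-0.0009037)·(-20) + (-0.0009163)·(310) = 336.68 m.
That is lower than the 336.95 m at P-1, so the point is downgradient.

downgradient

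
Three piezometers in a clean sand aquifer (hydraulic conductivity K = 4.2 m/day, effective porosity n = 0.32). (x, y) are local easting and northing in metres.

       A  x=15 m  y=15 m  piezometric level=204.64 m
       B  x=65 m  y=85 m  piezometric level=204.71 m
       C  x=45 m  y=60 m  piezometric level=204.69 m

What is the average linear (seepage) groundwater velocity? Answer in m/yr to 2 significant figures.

17 m/yr

Taking A as reference: B−A = (50, 70, +0.07); C−A = (30, 45, +0.05).
Determinant of the coordinate differences = 50·45 − 30·70 = 150.
∂h/∂x = [(+0.07)·45 − (+0.05)·70] / 150 = -0.002333
∂h/∂y = [50·(+0.05) − 30·(+0.07)] / 150 = +0.002667
|∇h| = √(-0.002333² + 0.002667²) = 0.003543
Seepage velocity v = K·i/n = 4.2 × 0.003543 / 0.32 = 0.0465 m/day = 16.98 m/yr.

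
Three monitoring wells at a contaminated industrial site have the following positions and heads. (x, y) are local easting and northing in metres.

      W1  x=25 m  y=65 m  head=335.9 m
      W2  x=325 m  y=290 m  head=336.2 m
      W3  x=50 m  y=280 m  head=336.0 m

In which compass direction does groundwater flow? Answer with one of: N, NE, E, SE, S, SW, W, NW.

SW

Taking W1 as reference: W2−W1 = (300, 225, +0.3); W3−W1 = (25, 215, +0.1).
Solve a·Δx + b·Δy = Δh: det = 300·215 − 25·225 = 58875.
∂h/∂x = [(+0.3)·215 − (+0.1)·225] / 58875 = +0.0007134
∂h/∂y = [300·(+0.1) − 25·(+0.3)] / 58875 = +0.0003822
Flow = −∇h = (-0.0007134 east, -0.0003822 north), which points southwest.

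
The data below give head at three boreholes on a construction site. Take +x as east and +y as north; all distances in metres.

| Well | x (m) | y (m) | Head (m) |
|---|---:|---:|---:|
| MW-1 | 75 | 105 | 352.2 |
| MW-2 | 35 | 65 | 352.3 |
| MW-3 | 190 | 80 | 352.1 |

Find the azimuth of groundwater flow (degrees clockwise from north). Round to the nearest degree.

With h = a·x + b·y + c and MW-1 as origin, the differences give:
  (-40)·a + (-40)·b = +0.1
  115·a + (-25)·b = -0.1
Eliminate b (×(-25) and ×(-40), subtract): 5600·a = -6.50 → a = ∂h/∂x = -0.001161
Back-substitute: b = ∂h/∂y = -0.001339.
Flow direction (−∇h) has components (+0.001161 E, +0.001339 N).
Azimuth = atan2(E, N) = atan2(+0.001161, +0.001339) = 40.9° ≈ 041°.

041°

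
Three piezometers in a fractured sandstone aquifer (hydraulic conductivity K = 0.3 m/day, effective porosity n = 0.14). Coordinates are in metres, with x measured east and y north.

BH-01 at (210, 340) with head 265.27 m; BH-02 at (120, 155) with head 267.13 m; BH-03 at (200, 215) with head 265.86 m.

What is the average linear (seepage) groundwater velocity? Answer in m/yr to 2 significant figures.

11 m/yr

With h = a·x + b·y + c and BH-01 as origin, the differences give:
  (-90)·a + (-185)·b = +1.86
  (-10)·a + (-125)·b = +0.59
Eliminate b (×(-125) and ×(-185), subtract): 9400·a = -123.350 → a = ∂h/∂x = -0.01312
Back-substitute: b = ∂h/∂y = -0.003670.
|∇h| = √(-0.01312² + -0.003670²) = 0.01362
Seepage velocity v = K·i/n = 0.3 × 0.01362 / 0.14 = 0.02919 m/day = 10.66 m/yr.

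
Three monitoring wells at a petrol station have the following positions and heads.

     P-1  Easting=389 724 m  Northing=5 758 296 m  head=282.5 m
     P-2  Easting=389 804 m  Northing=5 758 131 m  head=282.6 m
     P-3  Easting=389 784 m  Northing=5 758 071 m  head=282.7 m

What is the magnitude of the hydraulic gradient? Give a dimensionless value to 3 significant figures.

0.00179

Differences from P-1: to P-2 (Δx, Δy, Δh) = (80, -165, +0.1); to P-3 = (60, -225, +0.2).
Solve a·Δx + b·Δy = Δh: det = 80·(-225) − 60·(-165) = -8100.
∂h/∂x = [(+0.1)·(-225) − (+0.2)·(-165)] / -8100 = -0.001296
∂h/∂y = [80·(+0.2) − 60·(+0.1)] / -8100 = -0.001235
|∇h| = √(-0.001296² + -0.001235²) = 0.00179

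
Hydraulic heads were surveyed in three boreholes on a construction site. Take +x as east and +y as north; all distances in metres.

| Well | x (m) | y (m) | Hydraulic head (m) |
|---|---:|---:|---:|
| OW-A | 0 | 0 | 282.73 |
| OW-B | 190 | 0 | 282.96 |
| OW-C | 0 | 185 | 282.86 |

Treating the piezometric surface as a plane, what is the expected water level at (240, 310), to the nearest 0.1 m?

283.2 m

∂h/∂x = (282.96 − 282.73) / (190 − 0) = +0.001211
∂h/∂y = (282.86 − 282.73) / (185 − 0) = +0.0007027
h(240, 310) = 282.73 + (+0.001211)·(240) + (+0.0007027)·(310) = 282.73 +0.291 +0.218 = 283.238 m.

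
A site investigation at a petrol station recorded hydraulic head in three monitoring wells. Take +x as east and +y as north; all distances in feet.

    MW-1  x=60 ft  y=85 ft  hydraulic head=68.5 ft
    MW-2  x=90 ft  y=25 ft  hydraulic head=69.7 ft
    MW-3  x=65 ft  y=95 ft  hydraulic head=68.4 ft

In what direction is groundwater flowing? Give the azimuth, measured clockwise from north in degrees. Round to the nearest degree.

326°

With h = a·x + b·y + c and MW-1 as origin, the differences give:
  30·a + (-60)·b = +1.2
  5·a + 10·b = -0.1
Eliminate b (×10 and ×(-60), subtract): 600·a = 6.00 → a = ∂h/∂x = +0.01000
Back-substitute: b = ∂h/∂y = -0.01500.
Flow direction (−∇h) has components (-0.01000 E, +0.01500 N).
Azimuth = atan2(E, N) = atan2(-0.01000, +0.01500) = 326.3° ≈ 326°.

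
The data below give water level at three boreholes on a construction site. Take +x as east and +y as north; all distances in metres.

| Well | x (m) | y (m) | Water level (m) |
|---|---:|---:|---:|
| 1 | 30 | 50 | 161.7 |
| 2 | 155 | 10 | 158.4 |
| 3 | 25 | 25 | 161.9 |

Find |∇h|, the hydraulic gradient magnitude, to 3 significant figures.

0.0273

With h = a·x + b·y + c and 1 as origin, the differences give:
  125·a + (-40)·b = -3.3
  (-5)·a + (-25)·b = +0.2
Eliminate b (×(-25) and ×(-40), subtract): -3325·a = 90.50 → a = ∂h/∂x = -0.02722
Back-substitute: b = ∂h/∂y = -0.002556.
|∇h| = √(-0.02722² + -0.002556²) = 0.02734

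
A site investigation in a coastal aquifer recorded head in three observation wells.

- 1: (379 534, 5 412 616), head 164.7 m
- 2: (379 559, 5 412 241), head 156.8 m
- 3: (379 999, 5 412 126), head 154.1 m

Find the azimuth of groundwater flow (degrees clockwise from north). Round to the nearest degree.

Taking 1 as reference: 2−1 = (25, -375, -7.9); 3−1 = (465, -490, -10.6).
Determinant of the coordinate differences = 25·(-490) − 465·(-375) = 162125.
∂h/∂x = [(-7.9)·(-490) − (-10.6)·(-375)] / 162125 = -0.0006415
∂h/∂y = [25·(-10.6) − 465·(-7.9)] / 162125 = +0.02102
Flow direction (−∇h) has components (+0.0006415 E, -0.02102 N).
Azimuth = atan2(E, N) = atan2(+0.0006415, -0.02102) = 178.3° ≈ 178°.

178°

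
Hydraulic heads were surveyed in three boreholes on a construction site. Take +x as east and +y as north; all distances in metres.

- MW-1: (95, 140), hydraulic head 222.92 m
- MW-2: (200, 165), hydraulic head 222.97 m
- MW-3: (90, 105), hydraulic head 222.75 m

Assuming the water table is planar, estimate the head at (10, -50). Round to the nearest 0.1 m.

Taking MW-1 as reference: MW-2−MW-1 = (105, 25, +0.05); MW-3−MW-1 = (-5, -35, -0.17).
Solve a·Δx + b·Δy = Δh: det = 105·(-35) − (-5)·25 = -3550.
∂h/∂x = [(+0.05)·(-35) − (-0.17)·25] / -3550 = -0.0007042
∂h/∂y = [105·(-0.17) − (-5)·(+0.05)] / -3550 = +0.004958
h(10, -50) = 222.92 + (-0.0007042)·(-85) + (+0.004958)·(-190) = 222.92 +0.060 -0.942 = 222.038 m.

222.0 m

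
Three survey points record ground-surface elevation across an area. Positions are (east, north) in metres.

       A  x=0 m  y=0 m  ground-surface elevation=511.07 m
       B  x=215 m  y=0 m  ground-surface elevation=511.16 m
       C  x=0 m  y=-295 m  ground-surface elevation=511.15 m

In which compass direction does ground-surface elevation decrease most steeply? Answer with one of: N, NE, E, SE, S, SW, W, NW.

∂z/∂x = (511.16 − 511.07) / (215 − 0) = +0.0004186
∂z/∂y = (511.15 − 511.07) / (-295 − 0) = -0.0002712
Steepest decrease is along −∇f = (-0.0004186 E, +0.0002712 N) → northwest.

NW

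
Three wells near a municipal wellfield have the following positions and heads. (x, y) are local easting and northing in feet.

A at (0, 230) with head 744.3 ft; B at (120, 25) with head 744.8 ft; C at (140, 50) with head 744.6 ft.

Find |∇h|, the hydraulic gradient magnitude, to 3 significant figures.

Taking A as reference: B−A = (120, -205, +0.5); C−A = (140, -180, +0.3).
Determinant of the coordinate differences = 120·(-180) − 140·(-205) = 7100.
∂h/∂x = [(+0.5)·(-180) − (+0.3)·(-205)] / 7100 = -0.004014
∂h/∂y = [120·(+0.3) − 140·(+0.5)] / 7100 = -0.004789
|∇h| = √(-0.004014² + -0.004789²) = 0.006249

0.00625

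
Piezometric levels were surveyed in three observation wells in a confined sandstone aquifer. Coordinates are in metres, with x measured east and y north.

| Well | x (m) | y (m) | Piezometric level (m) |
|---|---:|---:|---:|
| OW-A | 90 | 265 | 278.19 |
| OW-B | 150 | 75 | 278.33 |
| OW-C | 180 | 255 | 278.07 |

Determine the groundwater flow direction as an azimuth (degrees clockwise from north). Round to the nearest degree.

051°

With h = a·x + b·y + c and OW-A as origin, the differences give:
  60·a + (-190)·b = +0.14
  90·a + (-10)·b = -0.12
Eliminate b (×(-10) and ×(-190), subtract): 16500·a = -24.200 → a = ∂h/∂x = -0.001467
Back-substitute: b = ∂h/∂y = -0.001200.
Flow direction (−∇h) has components (+0.001467 E, +0.001200 N).
Azimuth = atan2(E, N) = atan2(+0.001467, +0.001200) = 50.7° ≈ 051°.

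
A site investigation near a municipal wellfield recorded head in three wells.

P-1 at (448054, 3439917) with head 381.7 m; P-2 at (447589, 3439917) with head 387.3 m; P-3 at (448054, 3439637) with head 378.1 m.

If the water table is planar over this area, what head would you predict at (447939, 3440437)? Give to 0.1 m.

∂h/∂x = (387.3 − 381.7) / (447589 − 448054) = -0.01204
∂h/∂y = (378.1 − 381.7) / (3439637 − 3439917) = +0.01286
h(447939, 3440437) = 381.7 + (-0.01204)·(-115) + (+0.01286)·(520) = 381.7 +1.385 +6.686 = 389.771 m.

389.8 m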